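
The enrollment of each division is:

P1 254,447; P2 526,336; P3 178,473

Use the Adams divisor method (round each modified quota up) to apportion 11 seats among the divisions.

P1=3, P2=6, P3=2

Standard divisor 959256/11 ≈ 87205.091; standard quotas: P1 2.918, P2 6.036, P3 2.047.
Rounding up gives 3, 7, 3 = 13 seats, so the divisor must be adjusted.
With modified divisor 97300: modified quotas P1 2.615, P2 5.409, P3 1.834.
Rounding up: P1 3, P2 6, P3 2 (total 11).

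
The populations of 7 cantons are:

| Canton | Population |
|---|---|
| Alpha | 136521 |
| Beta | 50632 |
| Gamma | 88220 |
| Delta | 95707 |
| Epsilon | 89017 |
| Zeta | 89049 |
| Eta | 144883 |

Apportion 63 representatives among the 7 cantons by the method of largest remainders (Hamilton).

Alpha 12, Beta 5, Gamma 8, Delta 9, Epsilon 8, Zeta 8, Eta 13

The standard divisor is 694029/63 ≈ 11016.333.
Standard quotas: Alpha 12.3926, Beta 4.5961, Gamma 8.0081, Delta 8.6877, Epsilon 8.0805, Zeta 8.0834, Eta 13.1517.
Lower quotas: Alpha 12, Beta 4, Gamma 8, Delta 8, Epsilon 8, Zeta 8, Eta 13 (sum 61, leaving 2 seats).
Remainders in descending order: Delta 0.6877, Beta 0.5961, Alpha 0.3926, Eta 0.1517, Zeta 0.0834, Epsilon 0.0805, Gamma 0.0081.
The surplus seats go to Delta, Beta.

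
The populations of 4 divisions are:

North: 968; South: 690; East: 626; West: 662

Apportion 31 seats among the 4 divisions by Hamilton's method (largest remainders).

Standard divisor: 2946 ÷ 31 ≈ 95.032.
Standard quotas: North 10.186, South 7.261, East 6.587, West 6.966.
Lower quotas: North 10, South 7, East 6, West 6 (sum 29, leaving 2 seats).
Remainders in descending order: West 0.966, East 0.587, South 0.261, North 0.186.
The surplus seats go to West, East.

North 10; South 7; East 7; West 7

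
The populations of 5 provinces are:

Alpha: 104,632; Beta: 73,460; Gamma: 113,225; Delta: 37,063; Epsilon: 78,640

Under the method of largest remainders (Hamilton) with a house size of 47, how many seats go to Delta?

4

Standard divisor: 407020 ÷ 47 = 8660.
Standard quotas: Alpha 12.0822, Beta 8.4827, Gamma 13.0745, Delta 4.2798, Epsilon 9.0808.
Lower quotas: Alpha 12, Beta 8, Gamma 13, Delta 4, Epsilon 9 (sum 46, leaving 1 seat).
Remainders in descending order: Beta 0.4827, Delta 0.2798, Alpha 0.0822, Epsilon 0.0808, Gamma 0.0745.
The surplus seat goes to Beta.
Delta receives 4.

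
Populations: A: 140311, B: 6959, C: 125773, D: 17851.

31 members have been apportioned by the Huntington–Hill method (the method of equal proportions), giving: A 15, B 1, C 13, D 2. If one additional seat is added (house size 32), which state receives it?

C

Priority for the next seat is population ÷ (√(s·(s+1))).
Priorities: A 9057.036, B 4920.756, C 9322.915, D 7287.640.
Highest priority: C.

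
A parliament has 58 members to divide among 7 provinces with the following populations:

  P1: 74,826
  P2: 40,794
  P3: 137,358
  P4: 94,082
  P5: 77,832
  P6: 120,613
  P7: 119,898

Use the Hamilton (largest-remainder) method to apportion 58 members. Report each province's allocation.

Total 665403; standard divisor 665403/58 ≈ 11472.466.
Standard quotas: P1 6.5222, P2 3.5558, P3 11.9728, P4 8.2007, P5 6.7842, P6 10.5133, P7 10.4509.
Lower quotas: P1 6, P2 3, P3 11, P4 8, P5 6, P6 10, P7 10 (sum 54, leaving 4 seats).
Remainders in descending order: P3 0.9728, P5 0.7842, P2 0.5558, P1 0.5222, P6 0.5133, P7 0.4509, P4 0.2007.
The surplus seats go to P3, P5, P2, P1.

P1 7; P2 4; P3 12; P4 8; P5 7; P6 10; P7 10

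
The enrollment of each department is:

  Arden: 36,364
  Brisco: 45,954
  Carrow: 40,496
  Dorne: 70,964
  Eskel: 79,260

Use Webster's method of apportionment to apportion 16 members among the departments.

Standard divisor 273038/16 ≈ 17064.875; standard quotas: Arden 2.131, Brisco 2.693, Carrow 2.373, Dorne 4.158, Eskel 4.645.
Rounding to the nearest integer gives Arden 2, Brisco 3, Carrow 2, Dorne 4, Eskel 5 — total 16, matching the house size, so no adjustment is needed.

Arden 2; Brisco 3; Carrow 2; Dorne 4; Eskel 5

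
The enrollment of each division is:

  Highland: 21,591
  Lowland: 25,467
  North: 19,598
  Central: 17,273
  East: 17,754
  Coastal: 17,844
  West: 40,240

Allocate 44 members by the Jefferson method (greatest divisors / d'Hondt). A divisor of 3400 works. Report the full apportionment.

Highland: 6, Lowland: 7, North: 5, Central: 5, East: 5, Coastal: 5, West: 11

With modified divisor 3400: modified quotas Highland 6.350, Lowland 7.490, North 5.764, Central 5.080, East 5.222, Coastal 5.248, West 11.835.
Rounding down: Highland 6, Lowland 7, North 5, Central 5, East 5, Coastal 5, West 11 (total 44).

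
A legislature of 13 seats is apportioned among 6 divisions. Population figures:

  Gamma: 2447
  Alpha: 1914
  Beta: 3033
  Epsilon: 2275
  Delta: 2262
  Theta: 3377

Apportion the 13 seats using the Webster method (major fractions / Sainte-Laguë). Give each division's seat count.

Standard divisor 15308/13 ≈ 1177.538; standard quotas: Gamma 2.078, Alpha 1.625, Beta 2.576, Epsilon 1.932, Delta 1.921, Theta 2.868.
Rounding to the nearest integer gives 2, 2, 3, 2, 2, 3 = 14 seats, so the divisor must be adjusted.
With modified divisor 1240: modified quotas Gamma 1.973, Alpha 1.544, Beta 2.446, Epsilon 1.835, Delta 1.824, Theta 2.723.
Rounding to the nearest integer: Gamma 2, Alpha 2, Beta 2, Epsilon 2, Delta 2, Theta 3 (total 13).

Gamma=2, Alpha=2, Beta=2, Epsilon=2, Delta=2, Theta=3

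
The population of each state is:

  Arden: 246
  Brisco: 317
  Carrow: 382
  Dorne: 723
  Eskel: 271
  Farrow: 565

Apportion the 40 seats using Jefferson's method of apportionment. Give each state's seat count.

Standard divisor 2504/40 ≈ 62.6; standard quotas: Arden 3.930, Brisco 5.064, Carrow 6.102, Dorne 11.550, Eskel 4.329, Farrow 9.026.
Rounding down gives 3, 5, 6, 11, 4, 9 = 38 seats, so the divisor must be adjusted.
With modified divisor 60: modified quotas Arden 4.100, Brisco 5.283, Carrow 6.367, Dorne 12.050, Eskel 4.517, Farrow 9.417.
Rounding down: Arden 4, Brisco 5, Carrow 6, Dorne 12, Eskel 4, Farrow 9 (total 40).

Arden 4; Brisco 5; Carrow 6; Dorne 12; Eskel 4; Farrow 9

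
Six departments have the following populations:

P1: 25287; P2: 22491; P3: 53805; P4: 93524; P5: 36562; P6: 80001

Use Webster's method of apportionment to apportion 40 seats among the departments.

Standard divisor 311670/40 ≈ 7791.75; standard quotas: P1 3.245, P2 2.887, P3 6.905, P4 12.003, P5 4.692, P6 10.267.
Rounding to the nearest integer gives P1 3, P2 3, P3 7, P4 12, P5 5, P6 10 — total 40, matching the house size, so no adjustment is needed.

P1=3, P2=3, P3=7, P4=12, P5=5, P6=10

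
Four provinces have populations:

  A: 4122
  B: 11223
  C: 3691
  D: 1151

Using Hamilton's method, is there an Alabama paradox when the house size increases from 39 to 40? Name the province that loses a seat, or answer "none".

At 39 seats: A 8, B 22, C 7, D 2.
At 40 seats: A 8, B 22, C 8, D 2.
No province's allocation decreased.

none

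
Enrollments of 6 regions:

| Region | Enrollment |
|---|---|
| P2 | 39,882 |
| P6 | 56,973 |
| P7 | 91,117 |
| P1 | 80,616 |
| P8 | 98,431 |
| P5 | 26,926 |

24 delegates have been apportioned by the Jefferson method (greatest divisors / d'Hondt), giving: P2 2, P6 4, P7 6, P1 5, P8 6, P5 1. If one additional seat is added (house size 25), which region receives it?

P8

Priority for the next seat is population ÷ (current seats + 1).
Priorities: P2 13294.000, P6 11394.600, P7 13016.714, P1 13436.000, P8 14061.571, P5 13463.000.
Highest priority: P8.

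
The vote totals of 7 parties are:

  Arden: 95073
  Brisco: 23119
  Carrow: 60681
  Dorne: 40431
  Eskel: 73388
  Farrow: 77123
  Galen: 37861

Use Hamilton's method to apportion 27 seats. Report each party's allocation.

Arden=6; Brisco=2; Carrow=4; Dorne=3; Eskel=5; Farrow=5; Galen=2

Standard divisor: 407676 ÷ 27 ≈ 15099.111.
Standard quotas: Arden 6.2966, Brisco 1.5311, Carrow 4.0188, Dorne 2.6777, Eskel 4.8604, Farrow 5.1078, Galen 2.5075.
Lower quotas: Arden 6, Brisco 1, Carrow 4, Dorne 2, Eskel 4, Farrow 5, Galen 2 (sum 24, leaving 3 seats).
Remainders in descending order: Eskel 0.8604, Dorne 0.6777, Brisco 0.5311, Galen 0.5075, Arden 0.2966, Farrow 0.1078, Carrow 0.0188.
Largest remainders: Eskel, Dorne, Brisco receive the extra seats.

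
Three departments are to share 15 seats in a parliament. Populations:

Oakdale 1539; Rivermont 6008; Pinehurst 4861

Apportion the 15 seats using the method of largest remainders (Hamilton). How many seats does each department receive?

Oakdale 2; Rivermont 7; Pinehurst 6

Standard divisor: 12408 ÷ 15 ≈ 827.2.
Standard quotas: Oakdale 1.8605, Rivermont 7.2631, Pinehurst 5.8765.
Lower quotas: Oakdale 1, Rivermont 7, Pinehurst 5 (sum 13, leaving 2 seats).
Remainders in descending order: Pinehurst 0.8765, Oakdale 0.8605, Rivermont 0.2631.
The surplus seats go to Pinehurst, Oakdale.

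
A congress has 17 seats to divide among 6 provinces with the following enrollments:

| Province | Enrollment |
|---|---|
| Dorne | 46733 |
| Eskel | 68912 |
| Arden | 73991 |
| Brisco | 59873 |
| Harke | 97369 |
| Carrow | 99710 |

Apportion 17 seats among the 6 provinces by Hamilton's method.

Standard divisor: 446588 ÷ 17 ≈ 26269.882.
Standard quotas: Dorne 1.7790, Eskel 2.6232, Arden 2.8166, Brisco 2.2791, Harke 3.7065, Carrow 3.7956.
Lower quotas: Dorne 1, Eskel 2, Arden 2, Brisco 2, Harke 3, Carrow 3 (sum 13, leaving 4 seats).
Remainders in descending order: Arden 0.8166, Carrow 0.7956, Dorne 0.7790, Harke 0.7065, Eskel 0.6232, Brisco 0.2791.
Largest remainders: Arden, Carrow, Dorne, Harke receive the extra seats.

Dorne=2, Eskel=2, Arden=3, Brisco=2, Harke=4, Carrow=4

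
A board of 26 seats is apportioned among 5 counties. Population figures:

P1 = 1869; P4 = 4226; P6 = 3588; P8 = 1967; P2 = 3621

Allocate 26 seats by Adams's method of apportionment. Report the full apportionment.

P1 3, P4 7, P6 6, P8 4, P2 6

Standard divisor 15271/26 ≈ 587.346; standard quotas: P1 3.182, P4 7.195, P6 6.109, P8 3.349, P2 6.165.
Rounding up gives 4, 8, 7, 4, 7 = 30 seats, so the divisor must be adjusted.
With modified divisor 640: modified quotas P1 2.920, P4 6.603, P6 5.606, P8 3.073, P2 5.658.
Rounding up: P1 3, P4 7, P6 6, P8 4, P2 6 (total 26).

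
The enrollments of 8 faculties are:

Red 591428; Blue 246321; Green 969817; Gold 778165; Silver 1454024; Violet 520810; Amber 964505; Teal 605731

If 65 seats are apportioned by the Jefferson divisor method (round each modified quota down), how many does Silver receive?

Standard divisor 6130801/65 ≈ 94320.015; standard quotas: Red 6.270, Blue 2.612, Green 10.282, Gold 8.250, Silver 15.416, Violet 5.522, Amber 10.226, Teal 6.422.
Rounding down gives 6, 2, 10, 8, 15, 5, 10, 6 = 62 seats, so the divisor must be adjusted.
With modified divisor 87200: modified quotas Red 6.782, Blue 2.825, Green 11.122, Gold 8.924, Silver 16.675, Violet 5.973, Amber 11.061, Teal 6.946.
Rounding down: Red 6, Blue 2, Green 11, Gold 8, Silver 16, Violet 5, Amber 11, Teal 6 (total 65).
Silver receives 16.

16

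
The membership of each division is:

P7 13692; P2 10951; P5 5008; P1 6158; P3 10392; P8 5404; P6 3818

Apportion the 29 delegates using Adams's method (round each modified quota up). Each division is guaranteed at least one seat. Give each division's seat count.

P7: 7; P2: 6; P5: 3; P1: 3; P3: 5; P8: 3; P6: 2

Standard divisor 55423/29 ≈ 1911.138; standard quotas: P7 7.164, P2 5.730, P5 2.620, P1 3.222, P3 5.438, P8 2.828, P6 1.998.
Rounding up gives 8, 6, 3, 4, 6, 3, 2 = 32 seats, so the divisor must be adjusted.
With modified divisor 2100: modified quotas P7 6.520, P2 5.215, P5 2.385, P1 2.932, P3 4.949, P8 2.573, P6 1.818.
Rounding up: P7 7, P2 6, P5 3, P1 3, P3 5, P8 3, P6 2 (total 29).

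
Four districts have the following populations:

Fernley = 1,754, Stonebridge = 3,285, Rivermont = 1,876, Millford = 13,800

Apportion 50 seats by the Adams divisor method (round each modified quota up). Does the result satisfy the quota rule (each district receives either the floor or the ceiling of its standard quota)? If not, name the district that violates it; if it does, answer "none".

Millford

Standard quotas: Fernley 4.234, Stonebridge 7.929, Rivermont 4.528, Millford 33.309.
Adams allocation: Fernley 5, Stonebridge 8, Rivermont 5, Millford 32.
Millford has quota 33.309 (lower 33, upper 34) but receives 32 — outside the quota interval.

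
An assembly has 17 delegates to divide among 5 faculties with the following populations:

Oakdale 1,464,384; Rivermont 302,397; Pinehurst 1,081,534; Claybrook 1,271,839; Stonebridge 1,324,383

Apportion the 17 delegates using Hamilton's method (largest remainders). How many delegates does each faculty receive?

Total 5444537; standard divisor 5444537/17 ≈ 320266.882.
Standard quotas: Oakdale 4.5724, Rivermont 0.9442, Pinehurst 3.3770, Claybrook 3.9712, Stonebridge 4.1352.
Lower quotas: Oakdale 4, Rivermont 0, Pinehurst 3, Claybrook 3, Stonebridge 4 (sum 14, leaving 3 seats).
Remainders in descending order: Claybrook 0.9712, Rivermont 0.9442, Oakdale 0.5724, Pinehurst 0.3770, Stonebridge 0.1352.
The surplus seats go to Claybrook, Rivermont, Oakdale.

Oakdale=5; Rivermont=1; Pinehurst=3; Claybrook=4; Stonebridge=4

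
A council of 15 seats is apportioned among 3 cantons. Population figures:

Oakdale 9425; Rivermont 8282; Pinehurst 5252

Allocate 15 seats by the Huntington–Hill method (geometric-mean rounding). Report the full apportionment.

Oakdale 6, Rivermont 5, Pinehurst 4

With divisor 1514: modified quotas Oakdale 6.225, Rivermont 5.470, Pinehurst 3.469.
Geometric-mean thresholds: Oakdale √(6·7)=6.481, Rivermont √(5·6)=5.477, Pinehurst √(3·4)=3.464.
Each quota rounded against its threshold gives Oakdale 6, Rivermont 5, Pinehurst 4 (total 15).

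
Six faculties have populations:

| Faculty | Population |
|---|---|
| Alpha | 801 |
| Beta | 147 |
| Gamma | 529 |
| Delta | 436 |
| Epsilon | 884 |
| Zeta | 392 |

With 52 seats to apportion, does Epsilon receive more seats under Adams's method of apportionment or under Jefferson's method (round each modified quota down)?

Adams: Alpha 13, Beta 3, Gamma 9, Delta 7, Epsilon 14, Zeta 6.
Jefferson: Alpha 13, Beta 2, Gamma 9, Delta 7, Epsilon 15, Zeta 6.
Epsilon gets 14 under Adams and 15 under Jefferson.

Jefferson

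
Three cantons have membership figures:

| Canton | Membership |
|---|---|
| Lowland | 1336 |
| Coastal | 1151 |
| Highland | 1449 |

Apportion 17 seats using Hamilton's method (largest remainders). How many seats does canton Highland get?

6

Total 3936; standard divisor 3936/17 ≈ 231.529.
Standard quotas: Lowland 5.770, Coastal 4.971, Highland 6.258.
Lower quotas: Lowland 5, Coastal 4, Highland 6 (sum 15, leaving 2 seats).
Remainders in descending order: Coastal 0.971, Lowland 0.770, Highland 0.258.
The surplus seats go to Coastal, Lowland.
Highland receives 6.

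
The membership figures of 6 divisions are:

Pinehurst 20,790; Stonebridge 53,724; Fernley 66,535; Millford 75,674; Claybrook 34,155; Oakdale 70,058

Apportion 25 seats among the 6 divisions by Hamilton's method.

Pinehurst=2, Stonebridge=4, Fernley=5, Millford=6, Claybrook=3, Oakdale=5

Standard divisor: 320936 ÷ 25 ≈ 12837.44.
Standard quotas: Pinehurst 1.6195, Stonebridge 4.1849, Fernley 5.1829, Millford 5.8948, Claybrook 2.6606, Oakdale 5.4573.
Lower quotas: Pinehurst 1, Stonebridge 4, Fernley 5, Millford 5, Claybrook 2, Oakdale 5 (sum 22, leaving 3 seats).
Remainders in descending order: Millford 0.8948, Claybrook 0.6606, Pinehurst 0.6195, Oakdale 0.4573, Stonebridge 0.1849, Fernley 0.1829.
The surplus seats go to Millford, Claybrook, Pinehurst.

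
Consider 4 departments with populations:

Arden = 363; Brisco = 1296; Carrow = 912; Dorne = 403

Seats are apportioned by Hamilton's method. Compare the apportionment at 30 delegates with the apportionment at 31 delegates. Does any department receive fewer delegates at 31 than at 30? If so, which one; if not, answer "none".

none

At 30 seats: Arden 4, Brisco 13, Carrow 9, Dorne 4.
At 31 seats: Arden 4, Brisco 14, Carrow 9, Dorne 4.
No department's allocation decreased.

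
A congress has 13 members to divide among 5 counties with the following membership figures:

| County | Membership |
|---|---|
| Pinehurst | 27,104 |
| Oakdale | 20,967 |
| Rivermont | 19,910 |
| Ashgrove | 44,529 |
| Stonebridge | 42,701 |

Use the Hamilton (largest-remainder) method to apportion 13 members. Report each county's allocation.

Total 155211; standard divisor 155211/13 ≈ 11939.308.
Standard quotas: Pinehurst 2.2701, Oakdale 1.7561, Rivermont 1.6676, Ashgrove 3.7296, Stonebridge 3.5765.
Lower quotas: Pinehurst 2, Oakdale 1, Rivermont 1, Ashgrove 3, Stonebridge 3 (sum 10, leaving 3 seats).
Remainders in descending order: Oakdale 0.7561, Ashgrove 0.7296, Rivermont 0.6676, Stonebridge 0.5765, Pinehurst 0.2701.
Largest remainders: Oakdale, Ashgrove, Rivermont receive the extra seats.

Pinehurst=2, Oakdale=2, Rivermont=2, Ashgrove=4, Stonebridge=3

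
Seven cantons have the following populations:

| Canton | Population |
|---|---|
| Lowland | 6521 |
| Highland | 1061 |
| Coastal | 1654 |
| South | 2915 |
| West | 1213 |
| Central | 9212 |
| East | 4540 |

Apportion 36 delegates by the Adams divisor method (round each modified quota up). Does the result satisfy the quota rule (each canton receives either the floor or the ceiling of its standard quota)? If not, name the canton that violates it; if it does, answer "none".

none

Standard quotas: Lowland 8.657, Highland 1.409, Coastal 2.196, South 3.870, West 1.610, Central 12.230, East 6.027.
Adams allocation: Lowland 8, Highland 2, Coastal 2, South 4, West 2, Central 12, East 6.
Every allocation lies between the lower and upper quota.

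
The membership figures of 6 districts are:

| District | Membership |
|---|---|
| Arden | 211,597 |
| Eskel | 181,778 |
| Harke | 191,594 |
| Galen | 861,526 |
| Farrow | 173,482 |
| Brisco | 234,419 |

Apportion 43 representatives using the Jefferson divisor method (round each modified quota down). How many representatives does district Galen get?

Standard divisor 1854396/43 ≈ 43125.488; standard quotas: Arden 4.907, Eskel 4.215, Harke 4.443, Galen 19.977, Farrow 4.023, Brisco 5.436.
Rounding down gives 4, 4, 4, 19, 4, 5 = 40 seats, so the divisor must be adjusted.
With modified divisor 40100: modified quotas Arden 5.277, Eskel 4.533, Harke 4.778, Galen 21.484, Farrow 4.326, Brisco 5.846.
Rounding down: Arden 5, Eskel 4, Harke 4, Galen 21, Farrow 4, Brisco 5 (total 43).
Galen receives 21.

21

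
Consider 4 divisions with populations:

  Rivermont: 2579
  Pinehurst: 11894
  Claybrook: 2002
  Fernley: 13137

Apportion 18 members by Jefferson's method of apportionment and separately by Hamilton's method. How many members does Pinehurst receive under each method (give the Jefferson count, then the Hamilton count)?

Jefferson: Rivermont 1, Pinehurst 8, Claybrook 1, Fernley 8.
Hamilton: Rivermont 2, Pinehurst 7, Claybrook 1, Fernley 8.
Pinehurst gets 8 under Jefferson and 7 under Hamilton.

8 and 7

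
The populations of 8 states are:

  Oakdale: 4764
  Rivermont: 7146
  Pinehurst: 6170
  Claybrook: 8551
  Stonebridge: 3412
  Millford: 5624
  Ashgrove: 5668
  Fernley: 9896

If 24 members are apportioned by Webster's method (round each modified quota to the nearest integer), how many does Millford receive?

Standard divisor 51231/24 ≈ 2134.625; standard quotas: Oakdale 2.232, Rivermont 3.348, Pinehurst 2.890, Claybrook 4.006, Stonebridge 1.598, Millford 2.635, Ashgrove 2.655, Fernley 4.636.
Rounding to the nearest integer gives 2, 3, 3, 4, 2, 3, 3, 5 = 25 seats, so the divisor must be adjusted.
With modified divisor 2220: modified quotas Oakdale 2.146, Rivermont 3.219, Pinehurst 2.779, Claybrook 3.852, Stonebridge 1.537, Millford 2.533, Ashgrove 2.553, Fernley 4.458.
Rounding to the nearest integer: Oakdale 2, Rivermont 3, Pinehurst 3, Claybrook 4, Stonebridge 2, Millford 3, Ashgrove 3, Fernley 4 (total 24).
Millford receives 3.

3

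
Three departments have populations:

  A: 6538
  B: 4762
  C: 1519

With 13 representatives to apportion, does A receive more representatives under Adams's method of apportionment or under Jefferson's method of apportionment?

Adams: A 6, B 5, C 2.
Jefferson: A 7, B 5, C 1.
A gets 6 under Adams and 7 under Jefferson.

Jefferson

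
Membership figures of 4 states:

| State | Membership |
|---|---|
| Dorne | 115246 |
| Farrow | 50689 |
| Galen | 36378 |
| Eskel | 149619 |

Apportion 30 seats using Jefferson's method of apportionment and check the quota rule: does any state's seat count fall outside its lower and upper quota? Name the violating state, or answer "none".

none

Standard quotas: Dorne 9.824, Farrow 4.321, Galen 3.101, Eskel 12.754.
Jefferson allocation: Dorne 10, Farrow 4, Galen 3, Eskel 13.
Every allocation lies between the lower and upper quota.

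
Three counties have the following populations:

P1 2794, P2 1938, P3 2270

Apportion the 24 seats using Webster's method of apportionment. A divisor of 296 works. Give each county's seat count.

With modified divisor 296: modified quotas P1 9.439, P2 6.547, P3 7.669.
Rounding to the nearest integer: P1 9, P2 7, P3 8 (total 24).

P1 9; P2 7; P3 8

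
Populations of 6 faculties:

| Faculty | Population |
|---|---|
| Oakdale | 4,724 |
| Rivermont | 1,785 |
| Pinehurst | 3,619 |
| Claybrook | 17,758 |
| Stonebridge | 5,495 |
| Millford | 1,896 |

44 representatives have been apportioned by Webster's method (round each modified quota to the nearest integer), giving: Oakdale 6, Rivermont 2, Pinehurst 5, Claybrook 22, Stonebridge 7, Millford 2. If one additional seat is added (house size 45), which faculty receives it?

Priority for the next seat is population ÷ (current seats + 0.5).
Priorities: Oakdale 726.769, Rivermont 714.000, Pinehurst 658.000, Claybrook 789.244, Stonebridge 732.667, Millford 758.400.
Highest priority: Claybrook.

Claybrook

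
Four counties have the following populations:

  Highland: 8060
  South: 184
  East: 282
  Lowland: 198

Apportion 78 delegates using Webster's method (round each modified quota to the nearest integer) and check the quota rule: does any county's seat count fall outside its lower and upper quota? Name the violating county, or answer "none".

Standard quotas: Highland 72.063, South 1.645, East 2.521, Lowland 1.770.
Webster allocation: Highland 71, South 2, East 3, Lowland 2.
Highland has quota 72.063 (lower 72, upper 73) but receives 71 — outside the quota interval.

Highland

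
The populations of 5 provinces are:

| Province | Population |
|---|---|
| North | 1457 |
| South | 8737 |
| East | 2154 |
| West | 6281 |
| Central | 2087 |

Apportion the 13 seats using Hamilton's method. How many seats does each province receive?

The standard divisor is 20716/13 ≈ 1593.538.
Standard quotas: North 0.9143, South 5.4828, East 1.3517, West 3.9415, Central 1.3097.
Lower quotas: North 0, South 5, East 1, West 3, Central 1 (sum 10, leaving 3 seats).
Remainders in descending order: West 0.9415, North 0.9143, South 0.4828, East 0.3517, Central 0.3097.
The surplus seats go to West, North, South.

North=1, South=6, East=1, West=4, Central=1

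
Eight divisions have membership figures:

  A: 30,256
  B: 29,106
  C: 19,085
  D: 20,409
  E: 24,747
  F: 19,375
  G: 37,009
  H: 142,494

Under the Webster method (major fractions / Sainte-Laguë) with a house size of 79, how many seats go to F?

5

Standard divisor 322481/79 ≈ 4082.038; standard quotas: A 7.412, B 7.130, C 4.675, D 5.000, E 6.062, F 4.746, G 9.066, H 34.908.
Rounding to the nearest integer gives A 7, B 7, C 5, D 5, E 6, F 5, G 9, H 35 — total 79, matching the house size, so no adjustment is needed.
F receives 5.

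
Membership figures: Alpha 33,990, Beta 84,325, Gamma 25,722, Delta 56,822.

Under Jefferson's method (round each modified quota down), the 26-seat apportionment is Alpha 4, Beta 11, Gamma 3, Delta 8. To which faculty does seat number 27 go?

Beta

Priority for the next seat is population ÷ (current seats + 1).
Priorities: Alpha 6798.000, Beta 7027.083, Gamma 6430.500, Delta 6313.556.
Highest priority: Beta.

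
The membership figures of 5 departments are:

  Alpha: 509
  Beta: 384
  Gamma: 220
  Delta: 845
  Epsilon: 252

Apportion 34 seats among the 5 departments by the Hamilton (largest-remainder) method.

Alpha 8, Beta 6, Gamma 3, Delta 13, Epsilon 4

The standard divisor is 2210/34 = 65.
Standard quotas: Alpha 7.831, Beta 5.908, Gamma 3.385, Delta 13.000, Epsilon 3.877.
Lower quotas: Alpha 7, Beta 5, Gamma 3, Delta 13, Epsilon 3 (sum 31, leaving 3 seats).
Remainders in descending order: Beta 0.908, Epsilon 0.877, Alpha 0.831, Gamma 0.385, Delta 0.000.
The surplus seats go to Beta, Epsilon, Alpha.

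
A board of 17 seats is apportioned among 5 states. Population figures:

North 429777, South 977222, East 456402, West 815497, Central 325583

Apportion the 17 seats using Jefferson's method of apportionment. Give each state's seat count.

North: 2, South: 6, East: 2, West: 5, Central: 2

Standard divisor 3004481/17 ≈ 176734.176; standard quotas: North 2.432, South 5.529, East 2.582, West 4.614, Central 1.842.
Rounding down gives 2, 5, 2, 4, 1 = 14 seats, so the divisor must be adjusted.
With modified divisor 157500: modified quotas North 2.729, South 6.205, East 2.898, West 5.178, Central 2.067.
Rounding down: North 2, South 6, East 2, West 5, Central 2 (total 17).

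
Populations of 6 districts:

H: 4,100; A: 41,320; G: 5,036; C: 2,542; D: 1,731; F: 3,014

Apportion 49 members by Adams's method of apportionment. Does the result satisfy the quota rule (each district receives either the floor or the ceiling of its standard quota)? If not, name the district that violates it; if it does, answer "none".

A

Standard quotas: H 3.479, A 35.064, G 4.273, C 2.157, D 1.469, F 2.558.
Adams allocation: H 4, A 33, G 4, C 3, D 2, F 3.
A has quota 35.064 (lower 35, upper 36) but receives 33 — outside the quota interval.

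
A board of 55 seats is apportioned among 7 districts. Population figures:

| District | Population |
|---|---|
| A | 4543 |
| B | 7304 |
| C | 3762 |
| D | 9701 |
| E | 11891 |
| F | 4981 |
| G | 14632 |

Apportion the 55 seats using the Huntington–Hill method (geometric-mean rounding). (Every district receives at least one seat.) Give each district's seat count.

A=4, B=7, C=4, D=9, E=12, F=5, G=14

With divisor 1029: modified quotas A 4.415, B 7.098, C 3.656, D 9.428, E 11.556, F 4.841, G 14.220.
Geometric-mean thresholds: A √(4·5)=4.472, B √(7·8)=7.483, C √(3·4)=3.464, D √(9·10)=9.487, E √(11·12)=11.489, F √(4·5)=4.472, G √(14·15)=14.491.
Each quota rounded against its threshold gives A 4, B 7, C 4, D 9, E 12, F 5, G 14 (total 55).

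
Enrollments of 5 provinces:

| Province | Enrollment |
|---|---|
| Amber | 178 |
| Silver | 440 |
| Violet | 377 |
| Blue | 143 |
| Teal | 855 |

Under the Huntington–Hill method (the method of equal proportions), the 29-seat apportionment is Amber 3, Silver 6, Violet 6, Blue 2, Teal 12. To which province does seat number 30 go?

Priority for the next seat is population ÷ (√(s·(s+1))).
Priorities: Amber 51.384, Silver 67.893, Violet 58.172, Blue 58.380, Teal 68.455.
Highest priority: Teal.

Teal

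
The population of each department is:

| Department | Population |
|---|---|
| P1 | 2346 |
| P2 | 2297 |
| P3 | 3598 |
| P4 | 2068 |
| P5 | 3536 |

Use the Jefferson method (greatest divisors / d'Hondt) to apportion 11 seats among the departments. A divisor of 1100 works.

P1: 2, P2: 2, P3: 3, P4: 1, P5: 3

With modified divisor 1100: modified quotas P1 2.133, P2 2.088, P3 3.271, P4 1.880, P5 3.215.
Rounding down: P1 2, P2 2, P3 3, P4 1, P5 3 (total 11).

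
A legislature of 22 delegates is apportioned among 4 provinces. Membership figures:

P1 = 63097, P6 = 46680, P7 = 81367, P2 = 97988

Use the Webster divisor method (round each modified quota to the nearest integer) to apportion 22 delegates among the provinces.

Standard divisor 289132/22 ≈ 13142.364; standard quotas: P1 4.801, P6 3.552, P7 6.191, P2 7.456.
Rounding to the nearest integer gives P1 5, P6 4, P7 6, P2 7 — total 22, matching the house size, so no adjustment is needed.

P1=5; P6=4; P7=6; P2=7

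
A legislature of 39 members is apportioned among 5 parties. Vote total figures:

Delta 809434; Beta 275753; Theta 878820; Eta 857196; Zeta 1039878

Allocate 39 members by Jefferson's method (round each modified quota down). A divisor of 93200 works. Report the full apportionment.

Delta 8; Beta 2; Theta 9; Eta 9; Zeta 11

With modified divisor 93200: modified quotas Delta 8.685, Beta 2.959, Theta 9.429, Eta 9.197, Zeta 11.157.
Rounding down: Delta 8, Beta 2, Theta 9, Eta 9, Zeta 11 (total 39).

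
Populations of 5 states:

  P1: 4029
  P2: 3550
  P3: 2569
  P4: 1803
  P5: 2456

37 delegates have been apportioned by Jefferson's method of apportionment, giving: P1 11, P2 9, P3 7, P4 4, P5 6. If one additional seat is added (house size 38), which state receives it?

Priority for the next seat is population ÷ (current seats + 1).
Priorities: P1 335.750, P2 355.000, P3 321.125, P4 360.600, P5 350.857.
Highest priority: P4.

P4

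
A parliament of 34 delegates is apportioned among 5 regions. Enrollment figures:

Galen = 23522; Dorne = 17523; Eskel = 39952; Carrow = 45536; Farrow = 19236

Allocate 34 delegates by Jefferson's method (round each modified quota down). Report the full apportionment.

Galen 5, Dorne 4, Eskel 10, Carrow 11, Farrow 4

Standard divisor 145769/34 ≈ 4287.324; standard quotas: Galen 5.486, Dorne 4.087, Eskel 9.319, Carrow 10.621, Farrow 4.487.
Rounding down gives 5, 4, 9, 10, 4 = 32 seats, so the divisor must be adjusted.
With modified divisor 3960: modified quotas Galen 5.940, Dorne 4.425, Eskel 10.089, Carrow 11.499, Farrow 4.858.
Rounding down: Galen 5, Dorne 4, Eskel 10, Carrow 11, Farrow 4 (total 34).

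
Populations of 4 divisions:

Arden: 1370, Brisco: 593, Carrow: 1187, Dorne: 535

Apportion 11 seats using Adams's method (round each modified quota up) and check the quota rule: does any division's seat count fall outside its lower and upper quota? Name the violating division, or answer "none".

Standard quotas: Arden 4.090, Brisco 1.770, Carrow 3.543, Dorne 1.597.
Adams allocation: Arden 4, Brisco 2, Carrow 3, Dorne 2.
Every allocation lies between the lower and upper quota.

none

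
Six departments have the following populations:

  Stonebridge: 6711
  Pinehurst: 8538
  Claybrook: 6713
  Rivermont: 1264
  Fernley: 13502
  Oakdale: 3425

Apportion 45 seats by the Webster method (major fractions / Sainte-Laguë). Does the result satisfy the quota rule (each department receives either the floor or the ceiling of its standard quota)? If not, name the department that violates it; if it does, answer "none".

none

Standard quotas: Stonebridge 7.521, Pinehurst 9.569, Claybrook 7.523, Rivermont 1.417, Fernley 15.132, Oakdale 3.838.
Webster allocation: Stonebridge 7, Pinehurst 10, Claybrook 8, Rivermont 1, Fernley 15, Oakdale 4.
Every allocation lies between the lower and upper quota.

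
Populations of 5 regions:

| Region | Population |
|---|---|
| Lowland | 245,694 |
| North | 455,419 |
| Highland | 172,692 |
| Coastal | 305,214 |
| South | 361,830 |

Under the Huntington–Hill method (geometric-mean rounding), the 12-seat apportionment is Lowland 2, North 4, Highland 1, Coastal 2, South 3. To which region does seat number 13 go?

Coastal

Priority for the next seat is population ÷ (√(s·(s+1))).
Priorities: Lowland 100304.155, North 101834.784, Highland 122111.684, Coastal 124603.094, South 104451.324.
Highest priority: Coastal.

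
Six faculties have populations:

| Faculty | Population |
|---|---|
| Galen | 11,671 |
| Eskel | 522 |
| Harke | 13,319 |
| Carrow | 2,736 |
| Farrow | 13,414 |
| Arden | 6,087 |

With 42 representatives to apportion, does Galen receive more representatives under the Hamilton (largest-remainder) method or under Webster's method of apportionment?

Webster

Hamilton: Galen 10, Eskel 1, Harke 12, Carrow 2, Farrow 12, Arden 5.
Webster: Galen 11, Eskel 0, Harke 12, Carrow 2, Farrow 12, Arden 5.
Galen gets 10 under Hamilton and 11 under Webster.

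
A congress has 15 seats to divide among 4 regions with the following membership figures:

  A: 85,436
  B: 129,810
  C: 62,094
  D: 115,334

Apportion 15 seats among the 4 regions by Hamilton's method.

Standard divisor: 392674 ÷ 15 ≈ 26178.267.
Standard quotas: A 3.2636, B 4.9587, C 2.3720, D 4.4057.
Lower quotas: A 3, B 4, C 2, D 4 (sum 13, leaving 2 seats).
Remainders in descending order: B 0.9587, D 0.4057, C 0.3720, A 0.2636.
The surplus seats go to B, D.

A 3, B 5, C 2, D 5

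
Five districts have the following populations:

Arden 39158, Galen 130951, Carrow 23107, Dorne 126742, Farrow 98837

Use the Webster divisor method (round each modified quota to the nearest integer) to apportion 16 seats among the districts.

Standard divisor 418795/16 ≈ 26174.688; standard quotas: Arden 1.496, Galen 5.003, Carrow 0.883, Dorne 4.842, Farrow 3.776.
Rounding to the nearest integer gives Arden 1, Galen 5, Carrow 1, Dorne 5, Farrow 4 — total 16, matching the house size, so no adjustment is needed.

Arden 1, Galen 5, Carrow 1, Dorne 5, Farrow 4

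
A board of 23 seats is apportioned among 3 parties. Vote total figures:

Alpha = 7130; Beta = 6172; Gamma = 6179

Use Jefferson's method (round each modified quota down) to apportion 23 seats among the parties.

Alpha=9, Beta=7, Gamma=7

Standard divisor 19481/23 ≈ 847; standard quotas: Alpha 8.418, Beta 7.287, Gamma 7.295.
Rounding down gives 8, 7, 7 = 22 seats, so the divisor must be adjusted.
With modified divisor 780: modified quotas Alpha 9.141, Beta 7.913, Gamma 7.922.
Rounding down: Alpha 9, Beta 7, Gamma 7 (total 23).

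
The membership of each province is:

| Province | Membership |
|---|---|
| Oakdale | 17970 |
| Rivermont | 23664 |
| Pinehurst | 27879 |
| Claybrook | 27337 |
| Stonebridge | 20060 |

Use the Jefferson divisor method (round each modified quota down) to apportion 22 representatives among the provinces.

Oakdale 3, Rivermont 5, Pinehurst 5, Claybrook 5, Stonebridge 4

Standard divisor 116910/22 ≈ 5314.091; standard quotas: Oakdale 3.382, Rivermont 4.453, Pinehurst 5.246, Claybrook 5.144, Stonebridge 3.775.
Rounding down gives 3, 4, 5, 5, 3 = 20 seats, so the divisor must be adjusted.
With modified divisor 4700: modified quotas Oakdale 3.823, Rivermont 5.035, Pinehurst 5.932, Claybrook 5.816, Stonebridge 4.268.
Rounding down: Oakdale 3, Rivermont 5, Pinehurst 5, Claybrook 5, Stonebridge 4 (total 22).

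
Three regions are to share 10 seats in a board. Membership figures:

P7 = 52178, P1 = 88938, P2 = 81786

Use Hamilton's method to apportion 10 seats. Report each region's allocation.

The standard divisor is 222902/10 ≈ 22290.2.
Standard quotas: P7 2.3408, P1 3.9900, P2 3.6691.
Lower quotas: P7 2, P1 3, P2 3 (sum 8, leaving 2 seats).
Remainders in descending order: P1 0.9900, P2 0.6691, P7 0.3408.
Largest remainders: P1, P2 receive the extra seats.

P7=2, P1=4, P2=4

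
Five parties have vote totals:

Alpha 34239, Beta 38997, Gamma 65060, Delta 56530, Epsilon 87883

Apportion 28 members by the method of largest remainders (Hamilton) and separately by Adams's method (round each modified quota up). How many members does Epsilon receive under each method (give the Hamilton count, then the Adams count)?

Hamilton: Alpha 3, Beta 4, Gamma 6, Delta 6, Epsilon 9.
Adams: Alpha 4, Beta 4, Gamma 6, Delta 6, Epsilon 8.
Epsilon gets 9 under Hamilton and 8 under Adams.

9 and 8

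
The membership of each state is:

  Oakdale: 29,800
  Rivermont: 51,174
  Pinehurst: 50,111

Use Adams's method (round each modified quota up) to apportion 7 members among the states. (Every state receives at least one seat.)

Oakdale 2, Rivermont 3, Pinehurst 2

Standard divisor 131085/7 ≈ 18726.429; standard quotas: Oakdale 1.591, Rivermont 2.733, Pinehurst 2.676.
Rounding up gives 2, 3, 3 = 8 seats, so the divisor must be adjusted.
With modified divisor 25320: modified quotas Oakdale 1.177, Rivermont 2.021, Pinehurst 1.979.
Rounding up: Oakdale 2, Rivermont 3, Pinehurst 2 (total 7).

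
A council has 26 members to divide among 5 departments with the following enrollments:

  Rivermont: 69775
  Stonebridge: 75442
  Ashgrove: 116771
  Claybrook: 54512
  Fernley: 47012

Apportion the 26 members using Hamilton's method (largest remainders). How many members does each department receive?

Standard divisor: 363512 ÷ 26 ≈ 13981.231.
Standard quotas: Rivermont 4.9906, Stonebridge 5.3959, Ashgrove 8.3520, Claybrook 3.8989, Fernley 3.3625.
Lower quotas: Rivermont 4, Stonebridge 5, Ashgrove 8, Claybrook 3, Fernley 3 (sum 23, leaving 3 seats).
Remainders in descending order: Rivermont 0.9906, Claybrook 0.8989, Stonebridge 0.3959, Fernley 0.3625, Ashgrove 0.3520.
Largest remainders: Rivermont, Claybrook, Stonebridge receive the extra seats.

Rivermont 5, Stonebridge 6, Ashgrove 8, Claybrook 4, Fernley 3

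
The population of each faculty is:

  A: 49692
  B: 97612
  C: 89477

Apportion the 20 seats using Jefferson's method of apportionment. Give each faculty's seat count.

A=4, B=8, C=8

Standard divisor 236781/20 ≈ 11839.05; standard quotas: A 4.197, B 8.245, C 7.558.
Rounding down gives 4, 8, 7 = 19 seats, so the divisor must be adjusted.
With modified divisor 11000: modified quotas A 4.517, B 8.874, C 8.134.
Rounding down: A 4, B 8, C 8 (total 20).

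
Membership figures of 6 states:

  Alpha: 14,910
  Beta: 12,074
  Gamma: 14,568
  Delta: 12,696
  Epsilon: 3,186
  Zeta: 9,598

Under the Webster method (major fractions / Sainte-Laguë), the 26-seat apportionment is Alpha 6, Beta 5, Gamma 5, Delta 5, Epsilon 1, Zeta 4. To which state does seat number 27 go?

Gamma

Priority for the next seat is population ÷ (current seats + 0.5).
Priorities: Alpha 2293.846, Beta 2195.273, Gamma 2648.727, Delta 2308.364, Epsilon 2124.000, Zeta 2132.889.
Highest priority: Gamma.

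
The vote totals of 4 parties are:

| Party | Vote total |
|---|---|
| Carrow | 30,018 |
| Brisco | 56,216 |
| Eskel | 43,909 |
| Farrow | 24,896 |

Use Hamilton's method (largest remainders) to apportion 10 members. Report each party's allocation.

Carrow 2; Brisco 4; Eskel 3; Farrow 1

Total 155039; standard divisor 155039/10 ≈ 15503.9.
Standard quotas: Carrow 1.9362, Brisco 3.6259, Eskel 2.8321, Farrow 1.6058.
Lower quotas: Carrow 1, Brisco 3, Eskel 2, Farrow 1 (sum 7, leaving 3 seats).
Remainders in descending order: Carrow 0.9362, Eskel 0.8321, Brisco 0.6259, Farrow 0.6058.
Largest remainders: Carrow, Eskel, Brisco receive the extra seats.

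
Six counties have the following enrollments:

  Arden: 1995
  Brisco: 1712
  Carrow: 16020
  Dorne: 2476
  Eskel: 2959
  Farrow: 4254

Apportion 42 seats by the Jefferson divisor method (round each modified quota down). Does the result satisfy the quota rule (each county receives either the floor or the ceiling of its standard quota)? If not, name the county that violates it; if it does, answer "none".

Standard quotas: Arden 2.848, Brisco 2.444, Carrow 22.873, Dorne 3.535, Eskel 4.225, Farrow 6.074.
Jefferson allocation: Arden 3, Brisco 2, Carrow 24, Dorne 3, Eskel 4, Farrow 6.
Carrow has quota 22.873 (lower 22, upper 23) but receives 24 — outside the quota interval.

Carrow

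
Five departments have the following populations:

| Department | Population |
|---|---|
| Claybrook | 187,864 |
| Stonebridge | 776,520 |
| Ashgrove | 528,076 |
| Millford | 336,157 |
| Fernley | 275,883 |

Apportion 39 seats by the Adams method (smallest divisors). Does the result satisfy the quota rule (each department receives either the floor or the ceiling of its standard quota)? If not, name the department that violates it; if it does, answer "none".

Standard quotas: Claybrook 3.481, Stonebridge 14.390, Ashgrove 9.786, Millford 6.230, Fernley 5.113.
Adams allocation: Claybrook 4, Stonebridge 14, Ashgrove 10, Millford 6, Fernley 5.
Every allocation lies between the lower and upper quota.

none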